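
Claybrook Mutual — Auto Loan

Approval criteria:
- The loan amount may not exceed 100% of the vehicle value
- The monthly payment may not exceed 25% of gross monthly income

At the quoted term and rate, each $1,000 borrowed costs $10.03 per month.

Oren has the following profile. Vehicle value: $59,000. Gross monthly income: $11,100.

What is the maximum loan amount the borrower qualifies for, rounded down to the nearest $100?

Payment cap: 25% × $11,100 = $2,775/month.
At $10.03 per $1,000, that supports 2,775/10.03 × 1,000 ≈ $276,669 → $276,600.
LTV cap: 100% × $59,000 = $59,000 → $59,000.
Binding constraint: loan-to-value.

$59,000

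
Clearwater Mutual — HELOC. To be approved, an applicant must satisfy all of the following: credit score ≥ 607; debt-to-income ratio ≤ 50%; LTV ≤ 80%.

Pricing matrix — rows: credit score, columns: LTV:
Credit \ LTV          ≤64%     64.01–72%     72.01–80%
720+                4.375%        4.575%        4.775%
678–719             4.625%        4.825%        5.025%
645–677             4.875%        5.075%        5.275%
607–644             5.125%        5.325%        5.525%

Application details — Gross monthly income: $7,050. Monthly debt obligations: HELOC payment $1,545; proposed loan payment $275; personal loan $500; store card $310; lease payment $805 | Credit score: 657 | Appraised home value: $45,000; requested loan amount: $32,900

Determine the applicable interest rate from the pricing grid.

5.275%

Credit score 657 ≥ 607; Total monthly debts = (1,545 + 275 + 500 + 310 + 805) = 3,435. DTI = 3,435/7,050 = 48.7% ≤ 50%
LTV: 32,900 ÷ 45,000 = 73.1%, within 80% cap
Row: 657 falls in 645–677. Column: 73.1% falls in 72.01–80%. Rate = 5.275%.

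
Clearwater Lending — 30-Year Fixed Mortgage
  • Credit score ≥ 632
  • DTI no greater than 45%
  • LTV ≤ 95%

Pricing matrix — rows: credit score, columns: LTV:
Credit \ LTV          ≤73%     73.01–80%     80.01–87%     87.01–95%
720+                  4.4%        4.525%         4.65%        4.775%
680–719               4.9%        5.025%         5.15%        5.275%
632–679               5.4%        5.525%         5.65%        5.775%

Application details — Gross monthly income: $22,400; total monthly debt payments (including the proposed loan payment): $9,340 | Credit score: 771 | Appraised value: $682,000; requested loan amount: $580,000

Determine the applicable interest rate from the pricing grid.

Credit score 771 ≥ 632; DTI = 9,340/22,400 = 41.7% ≤ 45%
LTV = 580,000/682,000 = 85% ≤ 95%
Row: 771 falls in 720+. Column: 85% falls in 80.01–87%. Rate = 4.65%.

4.65%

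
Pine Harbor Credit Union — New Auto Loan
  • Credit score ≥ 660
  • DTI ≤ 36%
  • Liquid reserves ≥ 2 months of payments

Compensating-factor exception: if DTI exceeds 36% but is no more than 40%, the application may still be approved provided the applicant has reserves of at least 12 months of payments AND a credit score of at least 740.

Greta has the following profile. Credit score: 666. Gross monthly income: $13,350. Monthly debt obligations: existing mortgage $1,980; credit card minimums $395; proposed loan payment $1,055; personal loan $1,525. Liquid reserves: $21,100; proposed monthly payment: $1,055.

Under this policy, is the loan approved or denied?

Credit score 666 ≥ 660 (meets base)
Total debts = (1,980 + 395 + 1,055 + 1,525) = 4,955. DTI = 4,955/13,350 = 37.1% > 36% — standard DTI limit exceeded.
Reserves: 21,100 ÷ 1,055 = 20.0 months (meets 2-month minimum)
DTI 37.1% is within the 36%–40% exception band; checking compensating factors.
Override check — reserves: 20.0 mo (ok); score: 666 (below 740).
Compensating-factor requirement not fully met.

Denied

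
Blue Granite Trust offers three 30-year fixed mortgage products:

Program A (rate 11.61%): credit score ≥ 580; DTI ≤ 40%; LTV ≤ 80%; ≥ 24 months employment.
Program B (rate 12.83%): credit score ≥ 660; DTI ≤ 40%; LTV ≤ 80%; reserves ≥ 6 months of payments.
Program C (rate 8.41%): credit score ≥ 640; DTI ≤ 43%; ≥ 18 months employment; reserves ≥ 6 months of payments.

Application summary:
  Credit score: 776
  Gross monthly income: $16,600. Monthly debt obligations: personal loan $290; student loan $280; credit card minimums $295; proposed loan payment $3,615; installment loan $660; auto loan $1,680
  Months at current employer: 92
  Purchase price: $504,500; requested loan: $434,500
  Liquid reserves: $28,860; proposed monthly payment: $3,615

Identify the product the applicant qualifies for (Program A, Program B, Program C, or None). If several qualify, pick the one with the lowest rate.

Total debts = (290 + 280 + 295 + 3,615 + 660 + 1,680) = 6,820; DTI = 6,820/16,600 = 41.1%.
LTV = 434,500/504,500 = 86.1%.
Reserves = 28,860/3,615 = 8.0 months.
Program A: score 776 ≥ 580; DTI 41.1% > 40%; LTV 86.1% > 80%; employment 92 ≥ 24 mo → does not qualify.
Program B: score 776 ≥ 660; DTI 41.1% > 40%; LTV 86.1% > 80%; reserves 8.0 ≥ 6 mo → does not qualify.
Program C: score 776 ≥ 640; DTI 41.1% ≤ 43%; employment 92 ≥ 18 mo; reserves 8.0 ≥ 6 mo → qualifies.

Program C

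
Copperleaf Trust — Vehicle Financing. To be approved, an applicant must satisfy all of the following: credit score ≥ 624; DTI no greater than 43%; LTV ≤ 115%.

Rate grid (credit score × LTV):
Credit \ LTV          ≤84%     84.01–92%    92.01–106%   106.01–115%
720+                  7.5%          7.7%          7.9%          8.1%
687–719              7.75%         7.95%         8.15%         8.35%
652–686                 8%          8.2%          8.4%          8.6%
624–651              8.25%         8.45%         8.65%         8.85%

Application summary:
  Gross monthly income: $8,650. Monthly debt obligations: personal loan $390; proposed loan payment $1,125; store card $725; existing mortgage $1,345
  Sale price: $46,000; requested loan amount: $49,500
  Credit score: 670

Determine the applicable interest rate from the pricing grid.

Credit score 670 ≥ 624; Total monthly debts = (390 + 1,125 + 725 + 1,345) = 3,585. Debt-to-income = 3,585/8,650 = 41.4% — meets 43% limit
Loan-to-value = 49,500/46,000 = 107.6% — pass (115% max)
Row: 670 falls in 652–686. Column: 107.6% falls in 106.01–115%. Rate = 8.6%.

8.6%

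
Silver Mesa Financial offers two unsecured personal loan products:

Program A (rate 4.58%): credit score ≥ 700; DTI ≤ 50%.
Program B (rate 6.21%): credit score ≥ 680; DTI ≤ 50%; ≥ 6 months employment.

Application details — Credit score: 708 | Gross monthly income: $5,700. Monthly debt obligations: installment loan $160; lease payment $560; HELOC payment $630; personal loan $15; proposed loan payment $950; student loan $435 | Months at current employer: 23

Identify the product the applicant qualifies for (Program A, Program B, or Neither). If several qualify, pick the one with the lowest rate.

Total debts = (160 + 560 + 630 + 15 + 950 + 435) = 2,750; DTI = 2,750/5,700 = 48.2%.
Program A: score 708 ≥ 700; DTI 48.2% ≤ 50% → qualifies.
Program B: score 708 ≥ 680; DTI 48.2% ≤ 50%; employment 23 ≥ 6 mo → qualifies.
Qualifying: Program A, Program B. Lowest rate is 4.58% → Program A.

Program A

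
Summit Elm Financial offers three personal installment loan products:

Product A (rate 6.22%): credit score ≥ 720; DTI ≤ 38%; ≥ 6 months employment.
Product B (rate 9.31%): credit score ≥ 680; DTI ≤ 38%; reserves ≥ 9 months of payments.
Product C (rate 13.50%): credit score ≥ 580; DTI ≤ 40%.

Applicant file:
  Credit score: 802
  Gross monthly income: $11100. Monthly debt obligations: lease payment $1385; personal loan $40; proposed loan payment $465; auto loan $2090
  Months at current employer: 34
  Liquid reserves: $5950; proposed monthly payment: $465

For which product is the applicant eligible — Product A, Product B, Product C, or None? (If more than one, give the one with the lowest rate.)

Total debts = (1,385 + 40 + 465 + 2,090) = 3,980; DTI = 3,980/11,100 = 35.9%.
Reserves = 5,950/465 = 12.8 months.
Product A: score 802 ≥ 720; DTI 35.9% ≤ 38%; employment 34 ≥ 6 mo → qualifies.
Product B: score 802 ≥ 680; DTI 35.9% ≤ 38%; reserves 12.8 ≥ 9 mo → qualifies.
Product C: score 802 ≥ 580; DTI 35.9% ≤ 40% → qualifies.
Qualifying: Product A, Product B, Product C. Lowest rate is 6.22% → Product A.

Product A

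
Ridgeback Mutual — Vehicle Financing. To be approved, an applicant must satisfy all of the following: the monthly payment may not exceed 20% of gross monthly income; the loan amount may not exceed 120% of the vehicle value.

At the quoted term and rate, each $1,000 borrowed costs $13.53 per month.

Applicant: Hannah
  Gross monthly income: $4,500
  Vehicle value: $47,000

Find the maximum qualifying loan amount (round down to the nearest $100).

$56,400

Payment cap: 20% × $4,500 = $900/month.
At $13.53 per $1,000, that supports 900/13.53 × 1,000 ≈ $66,518 → $66,500.
LTV cap: 120% × $47,000 = $56,400 → $56,400.
Binding constraint: loan-to-value.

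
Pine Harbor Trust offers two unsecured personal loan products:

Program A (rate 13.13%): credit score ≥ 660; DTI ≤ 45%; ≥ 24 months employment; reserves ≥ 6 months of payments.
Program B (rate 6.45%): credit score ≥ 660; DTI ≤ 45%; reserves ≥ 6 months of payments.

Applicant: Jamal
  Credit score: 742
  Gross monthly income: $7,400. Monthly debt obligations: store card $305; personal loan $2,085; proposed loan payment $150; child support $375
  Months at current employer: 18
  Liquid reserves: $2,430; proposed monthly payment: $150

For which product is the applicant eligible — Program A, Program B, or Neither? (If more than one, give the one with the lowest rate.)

Program B

Total debts = (305 + 2,085 + 150 + 375) = 2,915; DTI = 2,915/7,400 = 39.4%.
Reserves = 2,430/150 = 16.2 months.
Program A: score 742 ≥ 660; DTI 39.4% ≤ 45%; employment 18 < 24 mo; reserves 16.2 ≥ 6 mo → does not qualify.
Program B: score 742 ≥ 660; DTI 39.4% ≤ 45%; reserves 16.2 ≥ 6 mo → qualifies.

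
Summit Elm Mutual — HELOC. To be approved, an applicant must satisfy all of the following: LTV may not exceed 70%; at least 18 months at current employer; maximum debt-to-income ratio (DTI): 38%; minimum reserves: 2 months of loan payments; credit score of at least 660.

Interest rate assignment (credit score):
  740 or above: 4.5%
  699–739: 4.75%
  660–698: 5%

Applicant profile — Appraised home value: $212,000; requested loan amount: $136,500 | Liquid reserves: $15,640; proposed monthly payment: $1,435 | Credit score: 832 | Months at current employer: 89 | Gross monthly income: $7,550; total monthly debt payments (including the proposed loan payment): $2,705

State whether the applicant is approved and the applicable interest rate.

Credit score 832 ≥ 660 (meets minimum)
Debt-to-income = 2,705/7,550 = 35.8% — meets 38% limit
LTV: 136,500 ÷ 212,000 = 64.4%, within 70% cap
Employment 89 ≥ 18 months
Reserves: 15,640 ÷ 1,435 = 10.9 months (meets 2-month minimum)
All requirements met. Score 832 falls in the 740 or above tier → 4.5%.

Approved at 4.5%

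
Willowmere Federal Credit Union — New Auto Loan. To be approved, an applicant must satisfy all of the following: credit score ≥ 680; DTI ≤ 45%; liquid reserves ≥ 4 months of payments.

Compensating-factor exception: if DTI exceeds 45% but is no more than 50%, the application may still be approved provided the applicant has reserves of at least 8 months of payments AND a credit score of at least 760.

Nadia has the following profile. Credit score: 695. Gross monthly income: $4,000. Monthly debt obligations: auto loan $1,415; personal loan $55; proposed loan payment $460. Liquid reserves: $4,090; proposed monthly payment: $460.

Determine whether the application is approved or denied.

Denied

Credit score 695 ≥ 680 (meets base)
Total debts = (1,415 + 55 + 460) = 1,930. DTI: 1,930 ÷ 4,000 = 48.2%, over the 45% base limit.
Reserves: 4,090 ÷ 460 = 8.9 months (meets 4-month minimum)
DTI 48.2% is within the 45%–50% exception band; checking compensating factors.
Override check — reserves: 8.9 mo (ok); score: 695 (below 760).
Override conditions not both satisfied; exception does not apply.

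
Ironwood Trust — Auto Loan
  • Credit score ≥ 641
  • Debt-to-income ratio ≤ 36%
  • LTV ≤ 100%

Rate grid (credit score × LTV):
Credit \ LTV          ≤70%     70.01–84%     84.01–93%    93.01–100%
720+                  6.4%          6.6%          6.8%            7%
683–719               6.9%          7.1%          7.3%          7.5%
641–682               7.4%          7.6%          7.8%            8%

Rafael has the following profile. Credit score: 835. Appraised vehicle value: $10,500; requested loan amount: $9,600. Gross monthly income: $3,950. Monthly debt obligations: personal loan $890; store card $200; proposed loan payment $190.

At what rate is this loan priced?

6.8%

Credit score 835 ≥ 641; Total monthly debts = (890 + 200 + 190) = 1,280. Debt-to-income = 1,280/3,950 = 32.4% — meets 36% limit
LTV = 9,600/10,500 = 91.4% ≤ 100%
Credit 835 → row 720+; LTV 91.4% → column 84.01–93%. Grid cell → 6.8%.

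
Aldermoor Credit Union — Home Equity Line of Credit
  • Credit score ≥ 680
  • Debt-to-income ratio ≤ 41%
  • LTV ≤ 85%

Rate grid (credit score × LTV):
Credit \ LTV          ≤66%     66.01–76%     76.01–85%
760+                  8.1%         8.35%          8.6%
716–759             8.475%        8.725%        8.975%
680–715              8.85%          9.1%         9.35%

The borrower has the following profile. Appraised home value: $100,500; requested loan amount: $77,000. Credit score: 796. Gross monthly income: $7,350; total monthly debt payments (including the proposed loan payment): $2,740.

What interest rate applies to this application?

Credit score 796 ≥ 680; DTI = 2,740/7,350 = 37.3% ≤ 41%
LTV = 77,000/100,500 = 76.6% ≤ 85%
Row: 796 falls in 760+. Column: 76.6% falls in 76.01–85%. Rate = 8.6%.

8.6%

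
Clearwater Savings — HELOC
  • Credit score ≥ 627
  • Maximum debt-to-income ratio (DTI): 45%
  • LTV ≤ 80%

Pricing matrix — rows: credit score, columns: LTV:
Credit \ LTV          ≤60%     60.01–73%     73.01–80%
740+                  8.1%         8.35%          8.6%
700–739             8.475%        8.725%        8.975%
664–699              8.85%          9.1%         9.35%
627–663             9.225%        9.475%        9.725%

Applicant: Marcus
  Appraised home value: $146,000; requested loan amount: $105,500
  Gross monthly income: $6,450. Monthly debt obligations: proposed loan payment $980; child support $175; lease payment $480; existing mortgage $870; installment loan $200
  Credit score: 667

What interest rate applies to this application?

9.1%

Credit score 667 ≥ 627; Total monthly debts = (980 + 175 + 480 + 870 + 200) = 2,705. DTI: 2,705 ÷ 6,450 = 41.9%, within the 45% cap
LTV: 105,500 ÷ 146,000 = 72.3%, within 80% cap
Row: 667 falls in 664–699. Column: 72.3% falls in 60.01–73%. Rate = 9.1%.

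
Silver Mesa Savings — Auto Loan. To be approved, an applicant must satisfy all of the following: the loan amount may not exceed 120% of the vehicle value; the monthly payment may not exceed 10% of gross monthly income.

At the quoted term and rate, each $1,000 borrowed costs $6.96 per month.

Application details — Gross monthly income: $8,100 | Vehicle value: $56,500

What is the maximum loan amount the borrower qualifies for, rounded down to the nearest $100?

Payment cap: 10% × $8,100 = $810/month.
At $6.96 per $1,000, that supports 810/6.96 × 1,000 ≈ $116,379 → $116,300.
LTV cap: 120% × $56,500 = $67,800 → $67,800.
Binding constraint: loan-to-value.

$67,800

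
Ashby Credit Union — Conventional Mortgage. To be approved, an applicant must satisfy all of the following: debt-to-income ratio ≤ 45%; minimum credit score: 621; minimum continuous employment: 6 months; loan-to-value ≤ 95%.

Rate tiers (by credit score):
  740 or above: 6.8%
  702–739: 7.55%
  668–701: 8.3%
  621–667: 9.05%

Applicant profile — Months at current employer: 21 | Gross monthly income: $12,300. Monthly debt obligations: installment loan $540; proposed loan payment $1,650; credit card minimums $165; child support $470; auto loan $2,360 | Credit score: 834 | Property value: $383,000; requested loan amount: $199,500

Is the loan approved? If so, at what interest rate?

Credit score 834 ≥ 621 (meets minimum)
Employment 21 ≥ 6 months
Total monthly debts = (540 + 1,650 + 165 + 470 + 2,360) = 5,185. DTI: 5,185 ÷ 12,300 = 42.2%, within the 45% cap
LTV = 199,500/383,000 = 52.1% ≤ 95%
All requirements met. Score 834 falls in the 740 or above tier → 6.8%.

Approved at 6.8%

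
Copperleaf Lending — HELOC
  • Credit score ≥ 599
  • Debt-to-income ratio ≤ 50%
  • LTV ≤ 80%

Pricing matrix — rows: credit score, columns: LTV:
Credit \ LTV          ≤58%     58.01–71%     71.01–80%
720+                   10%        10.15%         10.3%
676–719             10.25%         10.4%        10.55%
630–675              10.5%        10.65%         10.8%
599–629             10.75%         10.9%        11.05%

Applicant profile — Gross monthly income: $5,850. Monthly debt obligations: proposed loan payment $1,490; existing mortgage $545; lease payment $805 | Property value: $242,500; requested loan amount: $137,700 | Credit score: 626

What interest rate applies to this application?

Credit score 626 ≥ 599; Total monthly debts = (1,490 + 545 + 805) = 2,840. Debt-to-income = 2,840/5,850 = 48.5% — meets 50% limit
LTV = 137,700/242,500 = 56.8% ≤ 80%
Credit 626 → row 599–629; LTV 56.8% → column ≤58%. Grid cell → 10.75%.

10.75%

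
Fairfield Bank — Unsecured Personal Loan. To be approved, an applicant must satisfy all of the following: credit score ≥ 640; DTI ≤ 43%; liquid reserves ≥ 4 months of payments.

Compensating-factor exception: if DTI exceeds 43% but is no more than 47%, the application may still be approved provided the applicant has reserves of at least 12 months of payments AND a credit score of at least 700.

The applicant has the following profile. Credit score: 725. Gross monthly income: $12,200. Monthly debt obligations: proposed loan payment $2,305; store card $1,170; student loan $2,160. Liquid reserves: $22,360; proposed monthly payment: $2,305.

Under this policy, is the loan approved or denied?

Credit score 725 ≥ 640 (meets base)
Total debts = (2,305 + 1,170 + 2,160) = 5,635. DTI: 5,635 ÷ 12,200 = 46.2%, over the 43% base limit.
Reserves: 22,360 ÷ 2,305 = 9.7 months (meets 4-month minimum)
DTI 46.2% is within the 43%–47% exception band; checking compensating factors.
Reserves 9.7 < 12 months; credit score 725 ≥ 700.
Override conditions not both satisfied; exception does not apply.

Denied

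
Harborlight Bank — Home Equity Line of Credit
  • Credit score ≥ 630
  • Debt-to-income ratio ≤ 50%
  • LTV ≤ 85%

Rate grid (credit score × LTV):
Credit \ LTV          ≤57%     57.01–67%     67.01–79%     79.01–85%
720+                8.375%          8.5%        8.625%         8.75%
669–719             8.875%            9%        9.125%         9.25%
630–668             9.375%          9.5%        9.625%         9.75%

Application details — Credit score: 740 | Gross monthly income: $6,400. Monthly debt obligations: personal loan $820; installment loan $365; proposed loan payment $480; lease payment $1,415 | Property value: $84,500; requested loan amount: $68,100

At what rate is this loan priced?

Credit score 740 ≥ 630; Total monthly debts = (820 + 365 + 480 + 1,415) = 3,080. DTI: 3,080 ÷ 6,400 = 48.1%, within the 50% cap
LTV: 68,100 ÷ 84,500 = 80.6%, within 85% cap
Credit 740 → row 720+; LTV 80.6% → column 79.01–85%. Grid cell → 8.75%.

8.75%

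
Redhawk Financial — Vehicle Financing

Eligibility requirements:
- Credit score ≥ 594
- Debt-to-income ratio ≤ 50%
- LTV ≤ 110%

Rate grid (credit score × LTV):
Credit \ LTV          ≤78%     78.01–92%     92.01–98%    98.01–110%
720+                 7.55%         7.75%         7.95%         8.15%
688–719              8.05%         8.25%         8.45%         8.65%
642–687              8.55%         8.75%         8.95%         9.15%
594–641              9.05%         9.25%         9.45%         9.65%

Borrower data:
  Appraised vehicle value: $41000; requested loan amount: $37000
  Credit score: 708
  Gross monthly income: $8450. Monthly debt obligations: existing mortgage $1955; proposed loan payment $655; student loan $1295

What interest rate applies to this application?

Credit score 708 ≥ 594; Total monthly debts = (1,955 + 655 + 1,295) = 3,905. Debt-to-income = 3,905/8,450 = 46.2% — meets 50% limit
Loan-to-value = 37,000/41,000 = 90.2% — pass (110% max)
Score 708 is in the 688–719 band; LTV 90.2% is in the 78.01–92% band → 8.25%.

8.25%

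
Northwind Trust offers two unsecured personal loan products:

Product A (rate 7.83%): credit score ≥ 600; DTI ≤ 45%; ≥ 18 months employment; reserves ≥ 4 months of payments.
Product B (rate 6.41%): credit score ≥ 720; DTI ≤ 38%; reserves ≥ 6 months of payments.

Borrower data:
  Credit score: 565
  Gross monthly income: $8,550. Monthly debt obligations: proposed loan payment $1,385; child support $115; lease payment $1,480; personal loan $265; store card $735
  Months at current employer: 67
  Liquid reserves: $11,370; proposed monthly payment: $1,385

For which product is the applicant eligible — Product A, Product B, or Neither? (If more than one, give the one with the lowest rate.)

Total debts = (1,385 + 115 + 1,480 + 265 + 735) = 3,980; DTI = 3,980/8,550 = 46.5%.
Reserves = 11,370/1,385 = 8.2 months.
Product A: score 565 < 600; DTI 46.5% > 45%; employment 67 ≥ 18 mo; reserves 8.2 ≥ 4 mo → does not qualify.
Product B: score 565 < 720; DTI 46.5% > 38%; reserves 8.2 ≥ 6 mo → does not qualify.

Neither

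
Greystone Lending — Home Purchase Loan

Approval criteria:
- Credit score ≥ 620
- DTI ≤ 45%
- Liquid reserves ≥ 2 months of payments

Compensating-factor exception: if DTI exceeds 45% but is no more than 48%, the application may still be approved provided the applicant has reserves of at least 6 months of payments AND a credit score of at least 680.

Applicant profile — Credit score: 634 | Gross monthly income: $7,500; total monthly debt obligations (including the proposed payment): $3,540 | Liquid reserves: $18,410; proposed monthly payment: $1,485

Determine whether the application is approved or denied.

Denied

Credit score 634 ≥ 620 (meets base)
DTI = 3,540/7,500 = 47.2% > 45% — standard DTI limit exceeded.
Reserves: 18,410 ÷ 1,485 = 12.4 months (meets 2-month minimum)
DTI 47.2% is within the 45%–48% exception band; checking compensating factors.
Override check — reserves: 12.4 mo (ok); score: 634 (below 680).
Compensating-factor requirement not fully met.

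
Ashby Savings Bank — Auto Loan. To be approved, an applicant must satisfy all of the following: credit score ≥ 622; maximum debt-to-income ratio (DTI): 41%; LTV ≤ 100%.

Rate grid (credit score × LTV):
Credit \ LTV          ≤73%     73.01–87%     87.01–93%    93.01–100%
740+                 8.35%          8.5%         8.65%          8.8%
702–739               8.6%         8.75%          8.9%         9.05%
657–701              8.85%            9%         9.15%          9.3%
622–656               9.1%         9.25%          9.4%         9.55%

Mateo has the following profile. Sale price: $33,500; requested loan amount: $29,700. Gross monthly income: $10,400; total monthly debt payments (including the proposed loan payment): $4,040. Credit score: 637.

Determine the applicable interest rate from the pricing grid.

9.4%

Credit score 637 ≥ 622; DTI = 4,040/10,400 = 38.8% ≤ 41%
LTV: 29,700 ÷ 33,500 = 88.7%, within 100% cap
Row: 637 falls in 622–656. Column: 88.7% falls in 87.01–93%. Rate = 9.4%.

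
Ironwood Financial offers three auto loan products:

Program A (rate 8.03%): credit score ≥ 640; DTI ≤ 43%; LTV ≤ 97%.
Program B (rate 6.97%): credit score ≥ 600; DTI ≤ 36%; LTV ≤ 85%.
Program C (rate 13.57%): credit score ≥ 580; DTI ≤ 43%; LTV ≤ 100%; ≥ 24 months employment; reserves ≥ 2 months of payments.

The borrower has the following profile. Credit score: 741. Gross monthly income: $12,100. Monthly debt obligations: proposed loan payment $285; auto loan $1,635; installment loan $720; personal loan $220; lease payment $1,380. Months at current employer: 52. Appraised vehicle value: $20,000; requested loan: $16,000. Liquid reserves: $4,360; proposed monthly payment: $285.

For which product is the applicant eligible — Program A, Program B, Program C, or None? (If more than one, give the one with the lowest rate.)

Total debts = (285 + 1,635 + 720 + 220 + 1,380) = 4,240; DTI = 4,240/12,100 = 35%.
LTV = 16,000/20,000 = 80%.
Reserves = 4,360/285 = 15.3 months.
Program A: score 741 ≥ 640; DTI 35% ≤ 43%; LTV 80% ≤ 97% → qualifies.
Program B: score 741 ≥ 600; DTI 35% ≤ 36%; LTV 80% ≤ 85% → qualifies.
Program C: score 741 ≥ 580; DTI 35% ≤ 43%; LTV 80% ≤ 100%; employment 52 ≥ 24 mo; reserves 15.3 ≥ 2 mo → qualifies.
Qualifying: Program A, Program B, Program C. Lowest rate is 6.97% → Program B.

Program B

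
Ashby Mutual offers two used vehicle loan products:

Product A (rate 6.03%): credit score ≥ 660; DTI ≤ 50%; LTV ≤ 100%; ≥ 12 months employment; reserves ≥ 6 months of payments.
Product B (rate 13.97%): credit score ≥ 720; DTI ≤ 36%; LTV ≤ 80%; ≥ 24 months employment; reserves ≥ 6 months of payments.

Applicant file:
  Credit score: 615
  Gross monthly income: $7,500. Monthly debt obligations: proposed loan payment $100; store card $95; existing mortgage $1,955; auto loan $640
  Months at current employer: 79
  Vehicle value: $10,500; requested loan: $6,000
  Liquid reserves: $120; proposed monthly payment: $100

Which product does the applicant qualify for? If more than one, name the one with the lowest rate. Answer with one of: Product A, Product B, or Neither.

Total debts = (100 + 95 + 1,955 + 640) = 2,790; DTI = 2,790/7,500 = 37.2%.
LTV = 6,000/10,500 = 57.1%.
Reserves = 120/100 = 1.2 months.
Product A: score 615 < 660; DTI 37.2% ≤ 50%; LTV 57.1% ≤ 100%; employment 79 ≥ 12 mo; reserves 1.2 < 6 mo → does not qualify.
Product B: score 615 < 720; DTI 37.2% > 36%; LTV 57.1% ≤ 80%; employment 79 ≥ 24 mo; reserves 1.2 < 6 mo → does not qualify.

Neither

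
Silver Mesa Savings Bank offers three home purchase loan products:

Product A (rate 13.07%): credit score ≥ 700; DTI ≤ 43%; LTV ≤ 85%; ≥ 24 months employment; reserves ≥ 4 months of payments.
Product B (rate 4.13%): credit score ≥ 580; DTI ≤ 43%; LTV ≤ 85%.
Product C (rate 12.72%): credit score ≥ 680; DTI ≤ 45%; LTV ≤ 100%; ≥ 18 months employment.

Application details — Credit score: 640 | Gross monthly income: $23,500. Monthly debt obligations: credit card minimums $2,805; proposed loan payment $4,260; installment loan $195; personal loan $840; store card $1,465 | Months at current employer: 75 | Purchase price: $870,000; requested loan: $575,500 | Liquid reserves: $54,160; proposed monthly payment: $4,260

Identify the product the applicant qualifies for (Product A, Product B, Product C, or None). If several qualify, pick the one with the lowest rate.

Product B

Total debts = (2,805 + 4,260 + 195 + 840 + 1,465) = 9,565; DTI = 9,565/23,500 = 40.7%.
LTV = 575,500/870,000 = 66.1%.
Reserves = 54,160/4,260 = 12.7 months.
Product A: score 640 < 700; DTI 40.7% ≤ 43%; LTV 66.1% ≤ 85%; employment 75 ≥ 24 mo; reserves 12.7 ≥ 4 mo → does not qualify.
Product B: score 640 ≥ 580; DTI 40.7% ≤ 43%; LTV 66.1% ≤ 85% → qualifies.
Product C: score 640 < 680; DTI 40.7% ≤ 45%; LTV 66.1% ≤ 100%; employment 75 ≥ 18 mo → does not qualify.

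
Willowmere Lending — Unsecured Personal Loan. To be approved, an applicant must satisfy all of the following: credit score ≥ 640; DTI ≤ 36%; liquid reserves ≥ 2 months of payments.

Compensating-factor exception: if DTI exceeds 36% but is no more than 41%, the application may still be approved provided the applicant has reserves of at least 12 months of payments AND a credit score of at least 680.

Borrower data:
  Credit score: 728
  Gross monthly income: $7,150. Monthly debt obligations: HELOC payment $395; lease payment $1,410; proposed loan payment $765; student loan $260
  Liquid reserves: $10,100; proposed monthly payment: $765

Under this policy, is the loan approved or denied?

Credit score 728 ≥ 640 (meets base)
Total debts = (395 + 1,410 + 765 + 260) = 2,830. DTI: 2,830 ÷ 7,150 = 39.6%, over the 36% base limit.
Reserves: 10,100 ÷ 765 = 13.2 months (meets 2-month minimum)
39.6% falls in the override range (36%–41%), so the compensating-factor test applies.
Reserves 13.2 ≥ 12 months; credit score 728 ≥ 680.
Both compensating conditions met → exception applies.

Approved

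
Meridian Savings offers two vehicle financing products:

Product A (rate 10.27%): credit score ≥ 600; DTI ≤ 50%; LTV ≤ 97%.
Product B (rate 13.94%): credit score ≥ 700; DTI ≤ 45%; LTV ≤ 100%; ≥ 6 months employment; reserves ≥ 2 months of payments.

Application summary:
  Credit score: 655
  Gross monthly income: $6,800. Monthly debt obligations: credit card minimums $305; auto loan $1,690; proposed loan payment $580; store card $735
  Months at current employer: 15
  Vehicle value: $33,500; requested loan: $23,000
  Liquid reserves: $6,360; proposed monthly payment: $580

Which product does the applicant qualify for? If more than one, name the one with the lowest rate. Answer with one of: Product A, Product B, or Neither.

Product A

Total debts = (305 + 1,690 + 580 + 735) = 3,310; DTI = 3,310/6,800 = 48.7%.
LTV = 23,000/33,500 = 68.7%.
Reserves = 6,360/580 = 11.0 months.
Product A: score 655 ≥ 600; DTI 48.7% ≤ 50%; LTV 68.7% ≤ 97% → qualifies.
Product B: score 655 < 700; DTI 48.7% > 45%; LTV 68.7% ≤ 100%; employment 15 ≥ 6 mo; reserves 11.0 ≥ 2 mo → does not qualify.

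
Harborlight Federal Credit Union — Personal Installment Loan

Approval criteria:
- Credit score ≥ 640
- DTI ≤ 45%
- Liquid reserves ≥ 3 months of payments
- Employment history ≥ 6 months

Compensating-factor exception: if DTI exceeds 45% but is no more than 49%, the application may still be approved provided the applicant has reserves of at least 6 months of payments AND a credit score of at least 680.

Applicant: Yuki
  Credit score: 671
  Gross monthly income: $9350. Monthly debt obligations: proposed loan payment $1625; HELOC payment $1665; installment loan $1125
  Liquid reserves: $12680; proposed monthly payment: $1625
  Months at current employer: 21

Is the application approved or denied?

Denied

Credit score 671 ≥ 640 (meets base)
Total debts = (1,625 + 1,665 + 1,125) = 4,415. DTI = 4,415/9,350 = 47.2% > 45% — standard DTI limit exceeded.
Reserves: 12,680 ÷ 1,625 = 7.8 months (meets 3-month minimum)
Employment 21 ≥ 6 months
DTI 47.2% is within the 45%–49% exception band; checking compensating factors.
Reserves 7.8 ≥ 6 months; credit score 671 < 680.
Override conditions not both satisfied; exception does not apply.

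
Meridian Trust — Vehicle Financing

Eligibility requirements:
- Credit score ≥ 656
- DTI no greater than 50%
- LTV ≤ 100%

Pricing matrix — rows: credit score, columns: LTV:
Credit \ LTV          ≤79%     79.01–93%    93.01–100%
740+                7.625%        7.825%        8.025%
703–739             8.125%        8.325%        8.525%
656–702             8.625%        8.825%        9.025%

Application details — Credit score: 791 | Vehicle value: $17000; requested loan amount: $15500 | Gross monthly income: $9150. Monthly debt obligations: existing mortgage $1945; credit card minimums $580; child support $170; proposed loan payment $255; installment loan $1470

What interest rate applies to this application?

Credit score 791 ≥ 656; Total monthly debts = (1,945 + 580 + 170 + 255 + 1,470) = 4,420. DTI = 4,420/9,150 = 48.3% ≤ 50%
LTV: 15,500 ÷ 17,000 = 91.2%, within 100% cap
Score 791 is in the 740+ band; LTV 91.2% is in the 79.01–93% band → 7.825%.

7.825%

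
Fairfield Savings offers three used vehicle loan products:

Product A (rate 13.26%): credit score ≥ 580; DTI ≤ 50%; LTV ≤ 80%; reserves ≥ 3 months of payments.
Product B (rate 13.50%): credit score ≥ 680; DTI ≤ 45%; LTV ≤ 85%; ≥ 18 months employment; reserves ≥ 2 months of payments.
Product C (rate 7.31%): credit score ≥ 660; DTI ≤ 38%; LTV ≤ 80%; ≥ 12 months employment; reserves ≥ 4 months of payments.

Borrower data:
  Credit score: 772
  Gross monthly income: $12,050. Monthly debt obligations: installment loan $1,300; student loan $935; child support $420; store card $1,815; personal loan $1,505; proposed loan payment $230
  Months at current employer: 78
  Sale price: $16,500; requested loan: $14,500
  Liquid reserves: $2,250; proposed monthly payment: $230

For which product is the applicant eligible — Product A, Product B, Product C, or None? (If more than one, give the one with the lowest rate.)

None

Total debts = (1,300 + 935 + 420 + 1,815 + 1,505 + 230) = 6,205; DTI = 6,205/12,050 = 51.5%.
LTV = 14,500/16,500 = 87.9%.
Reserves = 2,250/230 = 9.8 months.
Product A: score 772 ≥ 580; DTI 51.5% > 50%; LTV 87.9% > 80%; reserves 9.8 ≥ 3 mo → does not qualify.
Product B: score 772 ≥ 680; DTI 51.5% > 45%; LTV 87.9% > 85%; employment 78 ≥ 18 mo; reserves 9.8 ≥ 2 mo → does not qualify.
Product C: score 772 ≥ 660; DTI 51.5% > 38%; LTV 87.9% > 80%; employment 78 ≥ 12 mo; reserves 9.8 ≥ 4 mo → does not qualify.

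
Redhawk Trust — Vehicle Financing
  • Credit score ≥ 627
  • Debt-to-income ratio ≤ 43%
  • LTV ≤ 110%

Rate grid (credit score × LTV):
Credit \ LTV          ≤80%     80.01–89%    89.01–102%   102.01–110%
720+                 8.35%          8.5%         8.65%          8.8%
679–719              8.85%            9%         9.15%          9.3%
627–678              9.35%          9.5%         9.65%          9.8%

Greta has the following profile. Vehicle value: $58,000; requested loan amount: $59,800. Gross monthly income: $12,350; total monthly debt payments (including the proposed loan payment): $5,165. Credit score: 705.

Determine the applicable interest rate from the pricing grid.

Credit score 705 ≥ 627; Debt-to-income = 5,165/12,350 = 41.8% — meets 43% limit
Loan-to-value = 59,800/58,000 = 103.1% — pass (110% max)
Score 705 is in the 679–719 band; LTV 103.1% is in the 102.01–110% band → 9.3%.

9.3%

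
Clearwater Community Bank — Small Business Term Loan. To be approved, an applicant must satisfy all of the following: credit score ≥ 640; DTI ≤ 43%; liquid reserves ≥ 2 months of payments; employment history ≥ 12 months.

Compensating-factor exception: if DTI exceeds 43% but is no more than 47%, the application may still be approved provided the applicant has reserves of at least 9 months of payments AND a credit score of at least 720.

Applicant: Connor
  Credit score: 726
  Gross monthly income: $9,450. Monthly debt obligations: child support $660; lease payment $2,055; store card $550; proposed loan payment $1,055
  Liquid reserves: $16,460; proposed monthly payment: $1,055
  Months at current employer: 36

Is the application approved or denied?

Approved

Credit score 726 ≥ 640 (meets base)
Total debts = (660 + 2,055 + 550 + 1,055) = 4,320. DTI: 4,320 ÷ 9,450 = 45.7%, over the 43% base limit.
Liquid reserves cover 16,460/1,055 = 15.6 months — ≥ 2 required
Employment 36 ≥ 12 months
45.7% falls in the override range (43%–47%), so the compensating-factor test applies.
Reserves 15.6 ≥ 9 months; credit score 726 ≥ 720.
Both override conditions satisfied; DTI exception granted.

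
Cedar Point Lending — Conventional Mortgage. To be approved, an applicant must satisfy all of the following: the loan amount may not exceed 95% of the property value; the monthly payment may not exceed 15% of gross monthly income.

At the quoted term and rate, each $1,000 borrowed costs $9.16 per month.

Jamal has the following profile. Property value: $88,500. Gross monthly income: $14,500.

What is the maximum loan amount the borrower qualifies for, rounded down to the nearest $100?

$84,000

Payment cap: 15% × $14,500 = $2,175/month.
At $9.16 per $1,000, that supports 2,175/9.16 × 1,000 ≈ $237,445 → $237,400.
LTV cap: 95% × $88,500 = $84,075 → $84,000.
Binding constraint: loan-to-value.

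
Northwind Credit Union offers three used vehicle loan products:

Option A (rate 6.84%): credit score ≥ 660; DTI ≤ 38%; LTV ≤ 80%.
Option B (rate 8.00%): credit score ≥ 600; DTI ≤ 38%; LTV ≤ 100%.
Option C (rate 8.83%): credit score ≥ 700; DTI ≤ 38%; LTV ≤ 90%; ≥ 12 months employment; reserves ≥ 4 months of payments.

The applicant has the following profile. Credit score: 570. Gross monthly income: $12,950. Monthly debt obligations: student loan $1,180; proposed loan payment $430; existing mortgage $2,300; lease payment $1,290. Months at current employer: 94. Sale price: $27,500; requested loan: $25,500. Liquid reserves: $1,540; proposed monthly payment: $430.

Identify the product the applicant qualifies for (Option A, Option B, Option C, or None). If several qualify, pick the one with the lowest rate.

None

Total debts = (1,180 + 430 + 2,300 + 1,290) = 5,200; DTI = 5,200/12,950 = 40.2%.
LTV = 25,500/27,500 = 92.7%.
Reserves = 1,540/430 = 3.6 months.
Option A: score 570 < 660; DTI 40.2% > 38%; LTV 92.7% > 80% → does not qualify.
Option B: score 570 < 600; DTI 40.2% > 38%; LTV 92.7% ≤ 100% → does not qualify.
Option C: score 570 < 700; DTI 40.2% > 38%; LTV 92.7% > 90%; employment 94 ≥ 12 mo; reserves 3.6 < 4 mo → does not qualify.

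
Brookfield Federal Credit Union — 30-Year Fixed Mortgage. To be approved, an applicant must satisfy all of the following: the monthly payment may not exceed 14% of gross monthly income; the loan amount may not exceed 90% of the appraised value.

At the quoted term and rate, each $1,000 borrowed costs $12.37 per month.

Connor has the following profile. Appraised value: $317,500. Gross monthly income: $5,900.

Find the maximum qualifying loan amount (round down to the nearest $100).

Payment cap: 14% × $5,900 = $826/month.
At $12.37 per $1,000, that supports 826/12.37 × 1,000 ≈ $66,774 → $66,700.
LTV cap: 90% × $317,500 = $285,750 → $285,700.
Binding constraint: payment-to-income.

$66,700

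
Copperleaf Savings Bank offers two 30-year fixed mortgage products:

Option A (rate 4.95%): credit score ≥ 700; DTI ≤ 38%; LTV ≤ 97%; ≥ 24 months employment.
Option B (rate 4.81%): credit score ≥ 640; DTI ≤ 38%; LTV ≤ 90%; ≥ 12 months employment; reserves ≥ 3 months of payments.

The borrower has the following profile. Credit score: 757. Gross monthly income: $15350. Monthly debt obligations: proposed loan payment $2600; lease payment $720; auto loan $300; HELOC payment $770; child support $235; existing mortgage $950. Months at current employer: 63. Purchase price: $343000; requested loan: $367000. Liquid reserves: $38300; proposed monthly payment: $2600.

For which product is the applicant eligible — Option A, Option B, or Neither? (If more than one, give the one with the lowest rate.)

Total debts = (2,600 + 720 + 300 + 770 + 235 + 950) = 5,575; DTI = 5,575/15,350 = 36.3%.
LTV = 367,000/343,000 = 107%.
Reserves = 38,300/2,600 = 14.7 months.
Option A: score 757 ≥ 700; DTI 36.3% ≤ 38%; LTV 107% > 97%; employment 63 ≥ 24 mo → does not qualify.
Option B: score 757 ≥ 640; DTI 36.3% ≤ 38%; LTV 107% > 90%; employment 63 ≥ 12 mo; reserves 14.7 ≥ 3 mo → does not qualify.

Neither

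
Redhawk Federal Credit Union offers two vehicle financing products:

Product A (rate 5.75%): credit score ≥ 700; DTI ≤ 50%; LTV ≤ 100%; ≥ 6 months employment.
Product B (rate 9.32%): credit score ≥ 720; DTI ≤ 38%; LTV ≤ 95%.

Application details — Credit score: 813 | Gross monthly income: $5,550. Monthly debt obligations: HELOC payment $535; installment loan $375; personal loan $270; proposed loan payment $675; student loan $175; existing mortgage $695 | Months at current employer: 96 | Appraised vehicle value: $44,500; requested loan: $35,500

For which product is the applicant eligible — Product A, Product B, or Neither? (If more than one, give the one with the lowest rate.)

Product A

Total debts = (535 + 375 + 270 + 675 + 175 + 695) = 2,725; DTI = 2,725/5,550 = 49.1%.
LTV = 35,500/44,500 = 79.8%.
Product A: score 813 ≥ 700; DTI 49.1% ≤ 50%; LTV 79.8% ≤ 100%; employment 96 ≥ 6 mo → qualifies.
Product B: score 813 ≥ 720; DTI 49.1% > 38%; LTV 79.8% ≤ 95% → does not qualify.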